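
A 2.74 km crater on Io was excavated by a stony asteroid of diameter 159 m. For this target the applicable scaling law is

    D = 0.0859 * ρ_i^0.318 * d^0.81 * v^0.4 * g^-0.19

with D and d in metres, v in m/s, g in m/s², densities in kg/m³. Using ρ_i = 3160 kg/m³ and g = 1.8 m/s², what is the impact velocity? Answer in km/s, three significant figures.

Rearranging for v: v = [D / (0.0859 · 3160^0.318 · 159^0.81 · 1.8^-0.19)]^(1/0.4).
D = 2740 m.
3160^0.318 = 12.97
159^0.81 = 60.69
1.8^-0.19 = 0.8943
Denominator = 0.0859 × 12.97 × 60.69 × 0.8943 = 60.47
D / 60.47 = 2740 / 60.47 = 45.31
v = 45.31^(1/0.4) = 45.31^2.5 = 13819 m/s

v ≈ 13.8 km/s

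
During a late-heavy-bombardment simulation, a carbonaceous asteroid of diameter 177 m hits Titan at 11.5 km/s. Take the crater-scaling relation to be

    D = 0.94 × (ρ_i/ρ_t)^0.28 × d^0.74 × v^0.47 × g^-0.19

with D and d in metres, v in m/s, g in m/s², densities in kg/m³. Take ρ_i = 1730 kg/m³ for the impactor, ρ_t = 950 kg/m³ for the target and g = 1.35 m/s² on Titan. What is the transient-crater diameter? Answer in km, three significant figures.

D ≈ 3.92 km

In SI units: v = 11500 m/s.
(ρ_i/ρ_t)^0.28 = (1730/950)^0.28 = 1.183
d^0.74 = 177^0.74 = 46.08
v^0.47 = 11500^0.47 = 81.01
g^-0.19 = 1.35^-0.19 = 0.9446
D = 0.94 × 1.183 × 46.08 × 81.01 × 0.9446 = 3921 m
   = 3.921 km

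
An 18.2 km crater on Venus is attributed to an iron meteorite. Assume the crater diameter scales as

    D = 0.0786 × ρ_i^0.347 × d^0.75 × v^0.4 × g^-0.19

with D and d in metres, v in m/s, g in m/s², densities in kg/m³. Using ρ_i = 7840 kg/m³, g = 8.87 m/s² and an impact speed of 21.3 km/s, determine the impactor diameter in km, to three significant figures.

d ≈ 1.92 km

Rearranging for d: d = [D / (0.0786 · 7840^0.347 · 21300^0.4 · 8.87^-0.19)]^(1/0.75).
D = 18200 m.
7840^0.347 = 22.46
21300^0.4 = 53.87
8.87^-0.19 = 0.6605
Denominator = 0.0786 × 22.46 × 53.87 × 0.6605 = 62.81
D / 62.81 = 18200 / 62.81 = 289.8
d = 289.8^(1/0.75) = 289.8^1.3333 = 1917 m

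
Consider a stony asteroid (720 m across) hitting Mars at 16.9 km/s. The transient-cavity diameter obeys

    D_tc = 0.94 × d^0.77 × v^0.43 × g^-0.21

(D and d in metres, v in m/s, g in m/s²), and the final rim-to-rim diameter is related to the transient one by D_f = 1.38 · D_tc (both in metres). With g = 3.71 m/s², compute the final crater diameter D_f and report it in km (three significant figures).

D_f ≈ 10.3 km

v = 16900 m/s.
d^0.77 = 720^0.77 = 158.5
v^0.43 = 16900^0.43 = 65.76
g^-0.21 = 3.71^-0.21 = 0.7593
D_tc = 0.94 × 158.5 × 65.76 × 0.7593 = 7439 m
D_f = 1.38 × 7439 = 10266 m
     = 10.27 km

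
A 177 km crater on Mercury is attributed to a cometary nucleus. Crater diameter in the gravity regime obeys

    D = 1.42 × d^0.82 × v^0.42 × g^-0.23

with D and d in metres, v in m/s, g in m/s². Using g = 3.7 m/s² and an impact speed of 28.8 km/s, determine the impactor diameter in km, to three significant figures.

d ≈ 12.3 km

Rearranging for d: d = [D / (1.42 · 28800^0.42 · 3.7^-0.23)]^(1/0.82).
D = 177000 m.
28800^0.42 = 74.64
3.7^-0.23 = 0.7401
Denominator = 1.42 × 74.64 × 0.7401 = 78.44
D / 78.44 = 177000 / 78.44 = 2257
d = 2257^(1/0.82) = 2257^1.2195 = 12292 m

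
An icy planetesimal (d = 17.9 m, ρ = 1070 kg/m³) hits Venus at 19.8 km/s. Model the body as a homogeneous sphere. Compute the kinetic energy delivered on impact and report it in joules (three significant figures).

E ≈ 6.30 × 10^14 J

v = 19800 m/s.
Mass m = (π/6) ρ d³ = (π/6) × 1070 × (17.9)³ = 3.213 × 10^6 kg
E = ½ m v² = 0.5 × 3.213 × 10^6 × (19800)² = 6.298 × 10^14 J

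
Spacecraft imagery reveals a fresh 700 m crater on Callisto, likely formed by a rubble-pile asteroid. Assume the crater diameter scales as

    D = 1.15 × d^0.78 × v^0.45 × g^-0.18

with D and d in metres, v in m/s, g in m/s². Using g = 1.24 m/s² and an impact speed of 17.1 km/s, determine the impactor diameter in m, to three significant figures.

d ≈ 14.1 m

Rearranging for d: d = [D / (1.15 · 17100^0.45 · 1.24^-0.18)]^(1/0.78).
17100^0.45 = 80.32
1.24^-0.18 = 0.9620
Denominator = 1.15 × 80.32 × 0.9620 = 88.86
D / 88.86 = 700 / 88.86 = 7.878
d = 7.878^(1/0.78) = 7.878^1.2821 = 14.10 m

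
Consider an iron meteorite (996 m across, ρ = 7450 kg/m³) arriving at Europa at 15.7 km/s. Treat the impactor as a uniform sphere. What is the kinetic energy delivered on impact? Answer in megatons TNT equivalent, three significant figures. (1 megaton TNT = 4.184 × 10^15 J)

v = 15700 m/s.
Mass m = (π/6) ρ d³ = (π/6) × 7450 × (996)³ = 3.854 × 10^12 kg
E = ½ m v² = 0.5 × 3.854 × 10^12 × (15700)² = 4.750 × 10^20 J
   = 4.750 × 10^20 / 4.184×10^15 = 1.135 × 10^5 Mt

E ≈ 1.14 × 10^5 Mt TNT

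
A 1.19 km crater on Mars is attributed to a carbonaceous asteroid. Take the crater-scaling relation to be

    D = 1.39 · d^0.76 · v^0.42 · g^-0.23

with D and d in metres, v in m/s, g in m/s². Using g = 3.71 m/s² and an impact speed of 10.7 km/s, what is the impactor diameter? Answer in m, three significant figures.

Rearranging for d: d = [D / (1.39 · 10700^0.42 · 3.71^-0.23)]^(1/0.76).
D = 1190 m.
10700^0.42 = 49.24
3.71^-0.23 = 0.7397
Denominator = 1.39 × 49.24 × 0.7397 = 50.63
D / 50.63 = 1190 / 50.63 = 23.50
d = 23.50^(1/0.76) = 23.50^1.3158 = 63.69 m

d ≈ 63.7 m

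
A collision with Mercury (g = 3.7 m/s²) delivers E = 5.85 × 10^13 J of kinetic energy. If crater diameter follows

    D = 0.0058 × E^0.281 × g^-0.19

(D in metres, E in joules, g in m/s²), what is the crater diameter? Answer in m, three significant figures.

D ≈ 33.4 m

E^0.281 = (5.85 × 10^13)^0.281 = 7.389 × 10^3
g^-0.19 = 3.7^-0.19 = 0.7799
D = 0.0058 × 7.389 × 10^3 × 0.7799 = 33.42 m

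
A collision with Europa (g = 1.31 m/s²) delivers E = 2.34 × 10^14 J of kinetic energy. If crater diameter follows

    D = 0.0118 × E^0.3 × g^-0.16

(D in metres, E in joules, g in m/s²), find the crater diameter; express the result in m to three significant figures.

E^0.3 = (2.34 × 10^14)^0.3 = 2.045 × 10^4
g^-0.16 = 1.31^-0.16 = 0.9577
D = 0.0118 × 2.045 × 10^4 × 0.9577 = 231.1 m

D ≈ 231 m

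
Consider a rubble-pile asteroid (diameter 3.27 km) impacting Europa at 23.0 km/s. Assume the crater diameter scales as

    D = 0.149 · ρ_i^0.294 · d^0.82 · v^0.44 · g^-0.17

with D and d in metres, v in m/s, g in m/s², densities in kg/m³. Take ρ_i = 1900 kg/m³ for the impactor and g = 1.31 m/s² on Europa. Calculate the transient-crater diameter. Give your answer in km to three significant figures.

D ≈ 82.9 km

In SI units: d = 3270 m, v = 23000 m/s.
ρ_i^0.294 = 1900^0.294 = 9.204
d^0.82 = 3270^0.82 = 762.0
v^0.44 = 23000^0.44 = 83.02
g^-0.17 = 1.31^-0.17 = 0.9551
D = 0.149 × 9.204 × 762.0 × 83.02 × 0.9551 = 82861 m
   = 82.86 km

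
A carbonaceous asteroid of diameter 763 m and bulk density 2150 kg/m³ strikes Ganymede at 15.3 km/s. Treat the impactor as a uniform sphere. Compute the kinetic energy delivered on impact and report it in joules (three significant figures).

v = 15300 m/s.
Mass m = (π/6) ρ d³ = (π/6) × 2150 × (763)³ = 5.000 × 10^11 kg
E = ½ m v² = 0.5 × 5.000 × 10^11 × (15300)² = 5.852 × 10^19 J

E ≈ 5.85 × 10^19 J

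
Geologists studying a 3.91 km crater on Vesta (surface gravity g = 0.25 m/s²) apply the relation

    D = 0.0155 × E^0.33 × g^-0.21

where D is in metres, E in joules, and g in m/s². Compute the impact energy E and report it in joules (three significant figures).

Rearranging: E = [D / (0.0155 · g^-0.21)]^(1/0.33).
D = 3910 m.
g^-0.21 = 0.25^-0.21 = 1.338
D / (0.0155 × 1.338) = 3910 / (0.02074) = 1.885 × 10^5
E = (1.885 × 10^5)^3.0303 = 9.678 × 10^15 J

E ≈ 9.68 × 10^15 J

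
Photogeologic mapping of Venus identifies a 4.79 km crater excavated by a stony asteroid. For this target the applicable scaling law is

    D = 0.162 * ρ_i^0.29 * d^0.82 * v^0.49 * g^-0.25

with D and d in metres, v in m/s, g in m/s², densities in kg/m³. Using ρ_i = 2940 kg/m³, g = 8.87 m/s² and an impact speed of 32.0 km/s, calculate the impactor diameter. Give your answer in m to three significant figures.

d ≈ 66.5 m

Rearranging for d: d = [D / (0.162 · 2940^0.29 · 32000^0.49 · 8.87^-0.25)]^(1/0.82).
D = 4790 m.
2940^0.29 = 10.13
32000^0.49 = 161.3
8.87^-0.25 = 0.5795
Denominator = 0.162 × 10.13 × 161.3 × 0.5795 = 153.4
D / 153.4 = 4790 / 153.4 = 31.23
d = 31.23^(1/0.82) = 31.23^1.2195 = 66.47 m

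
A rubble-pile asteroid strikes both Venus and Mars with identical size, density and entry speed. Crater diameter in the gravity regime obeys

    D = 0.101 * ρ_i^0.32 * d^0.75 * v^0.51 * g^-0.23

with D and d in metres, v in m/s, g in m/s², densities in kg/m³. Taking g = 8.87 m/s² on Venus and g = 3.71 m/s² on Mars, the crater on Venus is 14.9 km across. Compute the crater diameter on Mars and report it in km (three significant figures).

All impactor-dependent factors cancel in the ratio, leaving D_Mars/D_Venus = (g_Mars/g_Venus)^-0.23.
(3.71/8.87)^-0.23 = 0.4183^-0.23 = 1.222
D_Mars = 1.222 × 14.9 km = 18.2 km

D ≈ 18.2 km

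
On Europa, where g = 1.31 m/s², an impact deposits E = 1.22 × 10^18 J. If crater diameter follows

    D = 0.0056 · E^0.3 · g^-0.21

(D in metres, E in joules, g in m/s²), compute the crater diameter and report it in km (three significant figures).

E^0.3 = (1.22 × 10^18)^0.3 = 2.666 × 10^5
g^-0.21 = 1.31^-0.21 = 0.9449
D = 0.0056 × 2.666 × 10^5 × 0.9449 = 1411 m
   = 1.411 km

D ≈ 1.41 km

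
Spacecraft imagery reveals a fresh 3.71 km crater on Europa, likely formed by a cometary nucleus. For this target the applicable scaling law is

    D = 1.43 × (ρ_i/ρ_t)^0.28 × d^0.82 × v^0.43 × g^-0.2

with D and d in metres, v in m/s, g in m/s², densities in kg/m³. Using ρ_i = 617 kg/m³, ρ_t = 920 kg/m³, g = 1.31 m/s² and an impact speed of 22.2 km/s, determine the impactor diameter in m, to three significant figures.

d ≈ 93.8 m

Rearranging for d: d = [D / (1.43 · (617/920)^0.28 · 22200^0.43 · 1.31^-0.2)]^(1/0.82).
D = 3710 m.
(617/920)^0.28 = 0.8942
22200^0.43 = 73.95
1.31^-0.2 = 0.9474
Denominator = 1.43 × 0.8942 × 73.95 × 0.9474 = 89.59
D / 89.59 = 3710 / 89.59 = 41.41
d = 41.41^(1/0.82) = 41.41^1.2195 = 93.77 m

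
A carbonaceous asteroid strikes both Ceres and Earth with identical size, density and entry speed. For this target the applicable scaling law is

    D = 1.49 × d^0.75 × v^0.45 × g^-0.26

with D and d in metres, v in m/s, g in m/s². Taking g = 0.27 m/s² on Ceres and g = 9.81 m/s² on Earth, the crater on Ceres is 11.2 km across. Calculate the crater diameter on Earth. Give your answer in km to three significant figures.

D ≈ 4.40 km

All impactor-dependent factors cancel in the ratio, leaving D_Earth/D_Ceres = (g_Earth/g_Ceres)^-0.26.
(9.81/0.27)^-0.26 = 36.33^-0.26 = 0.3929
D_Earth = 0.3929 × 11.2 km = 4.40 km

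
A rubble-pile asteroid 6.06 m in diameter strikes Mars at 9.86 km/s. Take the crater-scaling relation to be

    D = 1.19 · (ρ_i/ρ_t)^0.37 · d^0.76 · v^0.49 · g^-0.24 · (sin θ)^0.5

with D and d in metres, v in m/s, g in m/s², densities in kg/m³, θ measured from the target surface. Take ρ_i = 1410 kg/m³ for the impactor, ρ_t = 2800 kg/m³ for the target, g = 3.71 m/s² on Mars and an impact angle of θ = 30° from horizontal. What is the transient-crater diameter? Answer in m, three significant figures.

D ≈ 170 m

In SI units: v = 9860 m/s.
(ρ_i/ρ_t)^0.37 = (1410/2800)^0.37 = 0.7758
d^0.76 = 6.06^0.76 = 3.933
v^0.49 = 9860^0.49 = 90.57
g^-0.24 = 3.71^-0.24 = 0.7300
(sin 30°)^0.5 = 0.5000^0.5 = 0.7071
D = 1.19 × 0.7758 × 3.933 × 90.57 × 0.7300 × 0.7071 = 169.7 m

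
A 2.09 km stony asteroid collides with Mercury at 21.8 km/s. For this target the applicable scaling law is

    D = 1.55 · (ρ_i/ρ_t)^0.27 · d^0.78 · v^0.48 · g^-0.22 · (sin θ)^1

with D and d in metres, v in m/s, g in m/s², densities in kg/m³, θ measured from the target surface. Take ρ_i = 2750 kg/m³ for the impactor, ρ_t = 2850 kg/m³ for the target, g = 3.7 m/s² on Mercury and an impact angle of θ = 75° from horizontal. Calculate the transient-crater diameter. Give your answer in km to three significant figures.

D ≈ 52.3 km

In SI units: d = 2090 m, v = 21800 m/s.
(ρ_i/ρ_t)^0.27 = (2750/2850)^0.27 = 0.9904
d^0.78 = 2090^0.78 = 388.8
v^0.48 = 21800^0.48 = 120.9
g^-0.22 = 3.7^-0.22 = 0.7499
(sin 75°)^1 = 0.9659^1 = 0.9659
D = 1.55 × 0.9904 × 388.8 × 120.9 × 0.7499 × 0.9659 = 52267 m
   = 52.27 km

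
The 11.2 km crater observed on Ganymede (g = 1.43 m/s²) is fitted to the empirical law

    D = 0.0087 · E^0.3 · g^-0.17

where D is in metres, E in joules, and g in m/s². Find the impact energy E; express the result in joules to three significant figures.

E ≈ 2.84 × 10^20 J

Rearranging: E = [D / (0.0087 · g^-0.17)]^(1/0.3).
D = 11200 m.
g^-0.17 = 1.43^-0.17 = 0.9410
D / (0.0087 × 0.9410) = 11200 / (8.187 × 10^-3) = 1.368 × 10^6
E = (1.368 × 10^6)^3.3333 = 2.841 × 10^20 J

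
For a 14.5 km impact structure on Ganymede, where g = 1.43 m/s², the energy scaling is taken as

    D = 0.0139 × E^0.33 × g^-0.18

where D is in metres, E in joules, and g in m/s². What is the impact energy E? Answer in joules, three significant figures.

Rearranging: E = [D / (0.0139 · g^-0.18)]^(1/0.33).
D = 14500 m.
g^-0.18 = 1.43^-0.18 = 0.9376
D / (0.0139 × 0.9376) = 14500 / (0.01303) = 1.113 × 10^6
E = (1.113 × 10^6)^3.0303 = 2.102 × 10^18 J

E ≈ 2.10 × 10^18 J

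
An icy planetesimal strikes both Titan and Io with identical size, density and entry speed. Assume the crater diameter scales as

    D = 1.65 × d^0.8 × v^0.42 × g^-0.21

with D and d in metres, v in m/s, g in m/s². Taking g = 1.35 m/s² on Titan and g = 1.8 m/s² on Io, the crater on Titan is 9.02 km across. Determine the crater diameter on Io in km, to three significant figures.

D ≈ 8.49 km

All impactor-dependent factors cancel in the ratio, leaving D_Io/D_Titan = (g_Io/g_Titan)^-0.21.
(1.8/1.35)^-0.21 = 1.333^-0.21 = 0.9414
D_Io = 0.9414 × 9.02 km = 8.49 km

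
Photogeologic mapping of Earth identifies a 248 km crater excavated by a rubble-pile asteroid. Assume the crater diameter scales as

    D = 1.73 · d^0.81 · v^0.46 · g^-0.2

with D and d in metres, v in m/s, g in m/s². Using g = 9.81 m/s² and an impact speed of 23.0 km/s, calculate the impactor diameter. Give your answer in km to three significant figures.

d ≈ 13.6 km

Rearranging for d: d = [D / (1.73 · 23000^0.46 · 9.81^-0.2)]^(1/0.81).
D = 248000 m.
23000^0.46 = 101.5
9.81^-0.2 = 0.6334
Denominator = 1.73 × 101.5 × 0.6334 = 111.2
D / 111.2 = 248000 / 111.2 = 2230
d = 2230^(1/0.81) = 2230^1.2346 = 13609 m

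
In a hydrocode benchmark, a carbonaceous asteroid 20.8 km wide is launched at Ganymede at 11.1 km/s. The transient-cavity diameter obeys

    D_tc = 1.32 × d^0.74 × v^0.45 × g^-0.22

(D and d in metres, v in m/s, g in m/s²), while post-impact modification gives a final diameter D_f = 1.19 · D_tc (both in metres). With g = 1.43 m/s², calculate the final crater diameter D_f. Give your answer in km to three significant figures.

In SI: d = 20800 m, v = 11100 m/s.
d^0.74 = 20800^0.74 = 1568
v^0.45 = 11100^0.45 = 66.13
g^-0.22 = 1.43^-0.22 = 0.9243
D_tc = 1.32 × 1568 × 66.13 × 0.9243 = 1.265 × 10^5 m
D_f = 1.19 × 1.265 × 10^5 = 1.505 × 10^5 m
     = 150.5 km

D_f ≈ 151 km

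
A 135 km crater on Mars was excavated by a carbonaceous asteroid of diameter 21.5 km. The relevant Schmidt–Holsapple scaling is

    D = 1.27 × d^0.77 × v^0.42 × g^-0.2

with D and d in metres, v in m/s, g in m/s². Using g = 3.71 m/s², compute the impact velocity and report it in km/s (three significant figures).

Rearranging for v: v = [D / (1.27 · 21500^0.77 · 3.71^-0.2)]^(1/0.42).
D = 135000 m.
21500^0.77 = 2168
3.71^-0.2 = 0.7694
Denominator = 1.27 × 2168 × 0.7694 = 2118
D / 2118 = 135000 / 2118 = 63.74
v = 63.74^(1/0.42) = 63.74^2.381 = 19784 m/s

v ≈ 19.8 km/s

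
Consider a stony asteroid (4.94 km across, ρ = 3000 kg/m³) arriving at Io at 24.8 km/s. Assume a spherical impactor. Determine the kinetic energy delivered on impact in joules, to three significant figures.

d = 4940 m; v = 24800 m/s.
Mass m = (π/6) ρ d³ = (π/6) × 3000 × (4940)³ = 1.894 × 10^14 kg
E = ½ m v² = 0.5 × 1.894 × 10^14 × (24800)² = 5.824 × 10^22 J

E ≈ 5.82 × 10^22 J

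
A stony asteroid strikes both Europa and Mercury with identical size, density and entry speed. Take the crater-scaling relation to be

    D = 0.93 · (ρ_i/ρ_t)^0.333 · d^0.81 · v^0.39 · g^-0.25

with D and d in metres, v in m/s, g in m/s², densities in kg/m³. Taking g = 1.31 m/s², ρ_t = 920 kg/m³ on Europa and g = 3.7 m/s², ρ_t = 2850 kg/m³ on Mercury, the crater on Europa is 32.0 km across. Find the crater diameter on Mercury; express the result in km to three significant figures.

The impactor-only factors (d, v, ρ_i) cancel in the ratio, leaving D_Mercury/D_Europa = (g_Mercury/g_Europa)^-0.25 · (ρ_t,Europa/ρ_t,Mercury)^0.333.
(3.7/1.31)^-0.25 = 2.824^-0.25 = 0.7714
(920/2850)^0.333 = 0.3228^0.333 = 0.6862
Ratio = 0.7714 × 0.6862 = 0.5293
D_Mercury = 0.5293 × 32.0 km = 16.9 km

D ≈ 16.9 km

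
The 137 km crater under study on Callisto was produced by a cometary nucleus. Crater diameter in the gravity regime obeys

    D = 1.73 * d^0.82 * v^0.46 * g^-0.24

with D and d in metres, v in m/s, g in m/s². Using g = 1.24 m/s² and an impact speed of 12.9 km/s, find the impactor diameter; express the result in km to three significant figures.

Rearranging for d: d = [D / (1.73 · 12900^0.46 · 1.24^-0.24)]^(1/0.82).
D = 137000 m.
12900^0.46 = 77.78
1.24^-0.24 = 0.9497
Denominator = 1.73 × 77.78 × 0.9497 = 127.8
D / 127.8 = 137000 / 127.8 = 1072
d = 1072^(1/0.82) = 1072^1.2195 = 4958 m

d ≈ 4.96 km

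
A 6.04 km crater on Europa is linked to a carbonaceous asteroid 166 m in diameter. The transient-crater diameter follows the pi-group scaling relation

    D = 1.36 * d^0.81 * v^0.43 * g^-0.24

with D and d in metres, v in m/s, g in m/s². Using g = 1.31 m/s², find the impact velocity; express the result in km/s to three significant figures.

Rearranging for v: v = [D / (1.36 · 166^0.81 · 1.31^-0.24)]^(1/0.43).
D = 6040 m.
166^0.81 = 62.85
1.31^-0.24 = 0.9372
Denominator = 1.36 × 62.85 × 0.9372 = 80.11
D / 80.11 = 6040 / 80.11 = 75.40
v = 75.40^(1/0.43) = 75.40^2.3256 = 23228 m/s

v ≈ 23.2 km/s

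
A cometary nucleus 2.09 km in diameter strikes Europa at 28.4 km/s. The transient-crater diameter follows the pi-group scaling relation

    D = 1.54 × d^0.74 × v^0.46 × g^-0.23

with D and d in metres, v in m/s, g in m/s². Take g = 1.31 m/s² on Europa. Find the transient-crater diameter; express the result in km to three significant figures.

D ≈ 46.3 km

In SI units: d = 2090 m, v = 28400 m/s.
d^0.74 = 2090^0.74 = 286.4
v^0.46 = 28400^0.46 = 111.8
g^-0.23 = 1.31^-0.23 = 0.9398
D = 1.54 × 286.4 × 111.8 × 0.9398 = 46342 m
   = 46.34 km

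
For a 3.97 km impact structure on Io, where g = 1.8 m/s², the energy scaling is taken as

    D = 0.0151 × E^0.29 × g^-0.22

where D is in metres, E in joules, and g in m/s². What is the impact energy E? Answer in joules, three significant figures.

Rearranging: E = [D / (0.0151 · g^-0.22)]^(1/0.29).
D = 3970 m.
g^-0.22 = 1.8^-0.22 = 0.8787
D / (0.0151 × 0.8787) = 3970 / (0.01327) = 2.992 × 10^5
E = (2.992 × 10^5)^3.4483 = 7.634 × 10^18 J

E ≈ 7.63 × 10^18 J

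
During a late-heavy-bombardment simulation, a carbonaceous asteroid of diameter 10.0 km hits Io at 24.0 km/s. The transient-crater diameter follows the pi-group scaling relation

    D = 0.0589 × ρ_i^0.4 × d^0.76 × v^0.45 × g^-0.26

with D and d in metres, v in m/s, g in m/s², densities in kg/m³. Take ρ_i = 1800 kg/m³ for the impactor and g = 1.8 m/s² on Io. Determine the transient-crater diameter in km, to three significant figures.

In SI units: d = 10000 m, v = 24000 m/s.
ρ_i^0.4 = 1800^0.4 = 20.05
d^0.76 = 10000^0.76 = 1096
v^0.45 = 24000^0.45 = 93.56
g^-0.26 = 1.8^-0.26 = 0.8583
D = 0.0589 × 20.05 × 1096 × 93.56 × 0.8583 = 1.039 × 10^5 m
   = 103.9 km

D ≈ 104 km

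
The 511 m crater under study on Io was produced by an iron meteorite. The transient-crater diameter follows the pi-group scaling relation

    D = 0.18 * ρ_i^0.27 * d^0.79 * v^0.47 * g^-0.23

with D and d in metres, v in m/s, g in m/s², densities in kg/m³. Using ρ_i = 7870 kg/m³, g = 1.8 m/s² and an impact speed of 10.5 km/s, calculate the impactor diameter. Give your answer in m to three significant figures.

d ≈ 5.27 m

Rearranging for d: d = [D / (0.18 · 7870^0.27 · 10500^0.47 · 1.8^-0.23)]^(1/0.79).
7870^0.27 = 11.27
10500^0.47 = 77.62
1.8^-0.23 = 0.8735
Denominator = 0.18 × 11.27 × 77.62 × 0.8735 = 137.5
D / 137.5 = 511 / 137.5 = 3.716
d = 3.716^(1/0.79) = 3.716^1.2658 = 5.267 m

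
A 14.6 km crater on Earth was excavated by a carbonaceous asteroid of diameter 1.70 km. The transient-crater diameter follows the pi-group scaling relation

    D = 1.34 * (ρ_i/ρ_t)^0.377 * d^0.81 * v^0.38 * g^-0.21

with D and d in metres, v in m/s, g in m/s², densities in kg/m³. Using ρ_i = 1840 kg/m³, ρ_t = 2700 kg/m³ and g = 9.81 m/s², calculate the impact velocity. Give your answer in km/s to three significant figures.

Rearranging for v: v = [D / (1.34 · (1840/2700)^0.377 · 1700^0.81 · 9.81^-0.21)]^(1/0.38).
D = 14600 m.
(1840/2700)^0.377 = 0.8654
1700^0.81 = 413.7
9.81^-0.21 = 0.6191
Denominator = 1.34 × 0.8654 × 413.7 × 0.6191 = 297.0
D / 297.0 = 14600 / 297.0 = 49.16
v = 49.16^(1/0.38) = 49.16^2.6316 = 28291 m/s

v ≈ 28.3 km/s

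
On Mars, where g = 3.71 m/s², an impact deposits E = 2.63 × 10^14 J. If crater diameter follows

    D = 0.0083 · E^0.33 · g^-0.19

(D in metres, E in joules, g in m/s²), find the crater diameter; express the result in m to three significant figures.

D ≈ 371 m

E^0.33 = (2.63 × 10^14)^0.33 = 5.736 × 10^4
g^-0.19 = 3.71^-0.19 = 0.7795
D = 0.0083 × 5.736 × 10^4 × 0.7795 = 371.1 m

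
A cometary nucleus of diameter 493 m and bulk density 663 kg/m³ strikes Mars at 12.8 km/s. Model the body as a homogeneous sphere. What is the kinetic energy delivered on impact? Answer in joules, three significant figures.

v = 12800 m/s.
Mass m = (π/6) ρ d³ = (π/6) × 663 × (493)³ = 4.160 × 10^10 kg
E = ½ m v² = 0.5 × 4.160 × 10^10 × (12800)² = 3.408 × 10^18 J

E ≈ 3.41 × 10^18 J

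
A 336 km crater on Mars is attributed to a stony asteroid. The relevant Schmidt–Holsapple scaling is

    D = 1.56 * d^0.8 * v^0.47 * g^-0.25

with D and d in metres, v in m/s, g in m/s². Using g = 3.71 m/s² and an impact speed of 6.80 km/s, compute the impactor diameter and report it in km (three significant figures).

Rearranging for d: d = [D / (1.56 · 6800^0.47 · 3.71^-0.25)]^(1/0.8).
D = 336000 m.
6800^0.47 = 63.28
3.71^-0.25 = 0.7205
Denominator = 1.56 × 63.28 × 0.7205 = 71.13
D / 71.13 = 336000 / 71.13 = 4724
d = 4724^(1/0.8) = 4724^1.25 = 39164 m

d ≈ 39.2 km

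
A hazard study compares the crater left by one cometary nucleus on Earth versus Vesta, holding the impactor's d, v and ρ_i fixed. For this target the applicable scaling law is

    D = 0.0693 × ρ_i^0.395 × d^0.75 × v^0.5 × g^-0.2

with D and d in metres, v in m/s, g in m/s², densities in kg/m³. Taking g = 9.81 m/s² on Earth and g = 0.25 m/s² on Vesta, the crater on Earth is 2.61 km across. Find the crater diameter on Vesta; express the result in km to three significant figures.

All impactor-dependent factors cancel in the ratio, leaving D_Vesta/D_Earth = (g_Vesta/g_Earth)^-0.2.
(0.25/9.81)^-0.2 = 0.02548^-0.2 = 2.083
D_Vesta = 2.083 × 2.61 km = 5.44 km

D ≈ 5.44 km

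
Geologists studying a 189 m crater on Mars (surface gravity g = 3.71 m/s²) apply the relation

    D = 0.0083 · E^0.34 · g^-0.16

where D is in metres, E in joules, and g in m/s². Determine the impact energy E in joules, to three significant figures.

E ≈ 1.21 × 10^13 J

Rearranging: E = [D / (0.0083 · g^-0.16)]^(1/0.34).
g^-0.16 = 3.71^-0.16 = 0.8108
D / (0.0083 × 0.8108) = 189 / (6.730 × 10^-3) = 2.808 × 10^4
E = (2.808 × 10^4)^2.9412 = 1.212 × 10^13 J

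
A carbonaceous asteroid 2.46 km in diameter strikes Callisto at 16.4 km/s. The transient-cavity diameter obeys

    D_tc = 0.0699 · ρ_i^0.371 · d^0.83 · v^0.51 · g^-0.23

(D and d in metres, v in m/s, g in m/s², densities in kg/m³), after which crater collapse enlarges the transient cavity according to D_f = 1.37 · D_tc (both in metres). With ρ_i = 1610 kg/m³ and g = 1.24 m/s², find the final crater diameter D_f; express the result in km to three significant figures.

In SI: d = 2460 m, v = 16400 m/s.
ρ_i^0.371 = 1610^0.371 = 15.48
d^0.83 = 2460^0.83 = 652.3
v^0.51 = 16400^0.51 = 141.1
g^-0.23 = 1.24^-0.23 = 0.9517
D_tc = 0.0699 × 15.48 × 652.3 × 141.1 × 0.9517 = 94780 m
D_f = 1.37 × 94780 = 1.298 × 10^5 m
     = 129.8 km

D_f ≈ 130 km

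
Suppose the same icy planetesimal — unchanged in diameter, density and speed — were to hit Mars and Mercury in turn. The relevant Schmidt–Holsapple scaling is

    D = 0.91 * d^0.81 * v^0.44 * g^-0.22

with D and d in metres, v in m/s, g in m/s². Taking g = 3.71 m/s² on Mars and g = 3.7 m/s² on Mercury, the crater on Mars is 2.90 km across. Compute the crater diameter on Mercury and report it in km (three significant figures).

All impactor-dependent factors cancel in the ratio, leaving D_Mercury/D_Mars = (g_Mercury/g_Mars)^-0.22.
(3.7/3.71)^-0.22 = 0.9973^-0.22 = 1.001
D_Mercury = 1.001 × 2.90 km = 2.90 km

D ≈ 2.90 km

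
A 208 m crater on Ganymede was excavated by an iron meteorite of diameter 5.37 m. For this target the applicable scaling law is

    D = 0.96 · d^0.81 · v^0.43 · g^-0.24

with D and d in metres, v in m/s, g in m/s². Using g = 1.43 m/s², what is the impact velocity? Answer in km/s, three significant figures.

v ≈ 13.9 km/s

Rearranging for v: v = [D / (0.96 · 5.37^0.81 · 1.43^-0.24)]^(1/0.43).
5.37^0.81 = 3.902
1.43^-0.24 = 0.9177
Denominator = 0.96 × 3.902 × 0.9177 = 3.438
D / 3.438 = 208 / 3.438 = 60.50
v = 60.50^(1/0.43) = 60.50^2.3256 = 13920 m/s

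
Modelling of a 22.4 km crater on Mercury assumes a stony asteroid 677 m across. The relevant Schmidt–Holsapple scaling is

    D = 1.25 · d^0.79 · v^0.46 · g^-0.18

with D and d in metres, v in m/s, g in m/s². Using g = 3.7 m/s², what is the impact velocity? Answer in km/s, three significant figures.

Rearranging for v: v = [D / (1.25 · 677^0.79 · 3.7^-0.18)]^(1/0.46).
D = 22400 m.
677^0.79 = 172.3
3.7^-0.18 = 0.7902
Denominator = 1.25 × 172.3 × 0.7902 = 170.2
D / 170.2 = 22400 / 170.2 = 131.6
v = 131.6^(1/0.46) = 131.6^2.1739 = 40462 m/s

v ≈ 40.5 km/s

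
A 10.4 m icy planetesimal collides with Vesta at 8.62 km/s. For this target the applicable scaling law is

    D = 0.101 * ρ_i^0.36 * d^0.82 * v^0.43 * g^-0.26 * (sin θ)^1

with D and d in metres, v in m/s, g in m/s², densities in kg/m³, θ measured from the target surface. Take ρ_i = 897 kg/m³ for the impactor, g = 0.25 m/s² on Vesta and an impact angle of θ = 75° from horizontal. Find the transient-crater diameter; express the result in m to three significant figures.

In SI units: v = 8620 m/s.
ρ_i^0.36 = 897^0.36 = 11.56
d^0.82 = 10.4^0.82 = 6.823
v^0.43 = 8620^0.43 = 49.23
g^-0.26 = 0.25^-0.26 = 1.434
(sin 75°)^1 = 0.9659^1 = 0.9659
D = 0.101 × 11.56 × 6.823 × 49.23 × 1.434 × 0.9659 = 543.2 m

D ≈ 543 m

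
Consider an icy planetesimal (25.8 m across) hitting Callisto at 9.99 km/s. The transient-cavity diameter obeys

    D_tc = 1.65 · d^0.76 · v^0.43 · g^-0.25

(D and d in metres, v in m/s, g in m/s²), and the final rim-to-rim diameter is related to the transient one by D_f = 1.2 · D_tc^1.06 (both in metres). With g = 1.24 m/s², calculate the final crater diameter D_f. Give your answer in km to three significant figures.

v = 9990 m/s.
d^0.76 = 25.8^0.76 = 11.83
v^0.43 = 9990^0.43 = 52.46
g^-0.25 = 1.24^-0.25 = 0.9476
D_tc = 1.65 × 11.83 × 52.46 × 0.9476 = 970.3 m
D_f = 1.2 × (970.3)^1.06 = 1759 m
     = 1.759 km

D_f ≈ 1.76 km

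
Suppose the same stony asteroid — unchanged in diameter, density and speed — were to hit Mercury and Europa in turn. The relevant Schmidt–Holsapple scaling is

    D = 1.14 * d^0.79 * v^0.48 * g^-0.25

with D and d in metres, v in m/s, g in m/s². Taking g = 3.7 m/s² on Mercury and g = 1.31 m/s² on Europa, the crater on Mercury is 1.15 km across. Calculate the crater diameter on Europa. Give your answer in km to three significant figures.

All impactor-dependent factors cancel in the ratio, leaving D_Europa/D_Mercury = (g_Europa/g_Mercury)^-0.25.
(1.31/3.7)^-0.25 = 0.3541^-0.25 = 1.296
D_Europa = 1.296 × 1.15 km = 1.49 km

D ≈ 1.49 km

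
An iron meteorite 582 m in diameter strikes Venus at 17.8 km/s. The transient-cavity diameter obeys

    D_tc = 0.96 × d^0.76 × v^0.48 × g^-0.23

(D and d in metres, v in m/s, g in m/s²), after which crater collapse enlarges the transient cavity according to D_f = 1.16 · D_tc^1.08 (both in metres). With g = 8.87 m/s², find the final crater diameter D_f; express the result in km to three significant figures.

D_f ≈ 19.2 km

v = 17800 m/s.
d^0.76 = 582^0.76 = 126.3
v^0.48 = 17800^0.48 = 109.7
g^-0.23 = 8.87^-0.23 = 0.6053
D_tc = 0.96 × 126.3 × 109.7 × 0.6053 = 8051 m
D_f = 1.16 × (8051)^1.08 = 19177 m
     = 19.18 km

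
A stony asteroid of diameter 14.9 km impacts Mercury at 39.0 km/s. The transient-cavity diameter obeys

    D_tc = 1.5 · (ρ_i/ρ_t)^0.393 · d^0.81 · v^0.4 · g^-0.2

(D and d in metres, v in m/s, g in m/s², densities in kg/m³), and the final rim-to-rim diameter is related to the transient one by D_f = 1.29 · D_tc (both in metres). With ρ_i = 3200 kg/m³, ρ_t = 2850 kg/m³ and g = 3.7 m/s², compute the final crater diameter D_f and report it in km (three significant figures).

D_f ≈ 257 km

In SI: d = 14900 m, v = 39000 m/s.
(ρ_i/ρ_t)^0.393 = (3200/2850)^0.393 = 1.047
d^0.81 = 14900^0.81 = 2400
v^0.4 = 39000^0.4 = 68.62
g^-0.2 = 3.7^-0.2 = 0.7698
D_tc = 1.5 × 1.047 × 2400 × 68.62 × 0.7698 = 1.991 × 10^5 m
D_f = 1.29 × 1.991 × 10^5 = 2.568 × 10^5 m
     = 256.8 km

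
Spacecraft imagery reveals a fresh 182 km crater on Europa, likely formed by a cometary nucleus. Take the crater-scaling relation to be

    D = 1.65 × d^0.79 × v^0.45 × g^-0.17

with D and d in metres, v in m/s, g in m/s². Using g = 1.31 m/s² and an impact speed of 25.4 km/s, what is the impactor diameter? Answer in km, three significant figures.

d ≈ 7.93 km

Rearranging for d: d = [D / (1.65 · 25400^0.45 · 1.31^-0.17)]^(1/0.79).
D = 182000 m.
25400^0.45 = 95.98
1.31^-0.17 = 0.9551
Denominator = 1.65 × 95.98 × 0.9551 = 151.3
D / 151.3 = 182000 / 151.3 = 1203
d = 1203^(1/0.79) = 1203^1.2658 = 7925 m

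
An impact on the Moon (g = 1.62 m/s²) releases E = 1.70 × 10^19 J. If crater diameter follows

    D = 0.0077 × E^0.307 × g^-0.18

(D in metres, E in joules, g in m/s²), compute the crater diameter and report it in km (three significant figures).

E^0.307 = (1.70 × 10^19)^0.307 = 8.012 × 10^5
g^-0.18 = 1.62^-0.18 = 0.9168
D = 0.0077 × 8.012 × 10^5 × 0.9168 = 5656 m
   = 5.656 km

D ≈ 5.66 km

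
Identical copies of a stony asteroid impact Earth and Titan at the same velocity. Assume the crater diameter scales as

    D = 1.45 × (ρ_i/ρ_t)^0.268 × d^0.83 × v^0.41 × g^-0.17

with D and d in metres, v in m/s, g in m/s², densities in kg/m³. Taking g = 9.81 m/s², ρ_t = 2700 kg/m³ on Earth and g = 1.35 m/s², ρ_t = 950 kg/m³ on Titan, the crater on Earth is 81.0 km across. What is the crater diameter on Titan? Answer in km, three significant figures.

D ≈ 150 km

The impactor-only factors (d, v, ρ_i) cancel in the ratio, leaving D_Titan/D_Earth = (g_Titan/g_Earth)^-0.17 · (ρ_t,Earth/ρ_t,Titan)^0.268.
(1.35/9.81)^-0.17 = 0.1376^-0.17 = 1.401
(2700/950)^0.268 = 2.842^0.268 = 1.323
Ratio = 1.401 × 1.323 = 1.854
D_Titan = 1.854 × 81.0 km = 150 km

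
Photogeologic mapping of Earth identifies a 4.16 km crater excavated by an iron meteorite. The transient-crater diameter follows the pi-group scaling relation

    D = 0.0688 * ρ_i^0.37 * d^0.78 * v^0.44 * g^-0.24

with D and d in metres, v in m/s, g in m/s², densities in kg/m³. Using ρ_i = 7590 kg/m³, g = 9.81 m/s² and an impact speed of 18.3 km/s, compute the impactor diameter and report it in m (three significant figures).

d ≈ 155 m

Rearranging for d: d = [D / (0.0688 · 7590^0.37 · 18300^0.44 · 9.81^-0.24)]^(1/0.78).
D = 4160 m.
7590^0.37 = 27.27
18300^0.44 = 75.07
9.81^-0.24 = 0.5781
Denominator = 0.0688 × 27.27 × 75.07 × 0.5781 = 81.42
D / 81.42 = 4160 / 81.42 = 51.09
d = 51.09^(1/0.78) = 51.09^1.2821 = 155.0 m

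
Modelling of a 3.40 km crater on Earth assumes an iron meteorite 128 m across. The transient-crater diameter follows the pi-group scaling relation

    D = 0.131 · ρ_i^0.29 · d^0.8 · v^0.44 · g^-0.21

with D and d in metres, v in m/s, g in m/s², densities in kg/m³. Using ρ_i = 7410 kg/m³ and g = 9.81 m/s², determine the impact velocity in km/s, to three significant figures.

Rearranging for v: v = [D / (0.131 · 7410^0.29 · 128^0.8 · 9.81^-0.21)]^(1/0.44).
D = 3400 m.
7410^0.29 = 13.25
128^0.8 = 48.50
9.81^-0.21 = 0.6191
Denominator = 0.131 × 13.25 × 48.50 × 0.6191 = 52.12
D / 52.12 = 3400 / 52.12 = 65.23
v = 65.23^(1/0.44) = 65.23^2.2727 = 13295 m/s

v ≈ 13.3 km/s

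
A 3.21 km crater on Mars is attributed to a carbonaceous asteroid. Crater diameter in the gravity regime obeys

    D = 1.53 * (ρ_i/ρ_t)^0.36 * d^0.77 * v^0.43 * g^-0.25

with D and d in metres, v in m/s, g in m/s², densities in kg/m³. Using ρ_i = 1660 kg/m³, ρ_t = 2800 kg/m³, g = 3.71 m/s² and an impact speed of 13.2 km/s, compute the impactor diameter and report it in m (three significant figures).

Rearranging for d: d = [D / (1.53 · (1660/2800)^0.36 · 13200^0.43 · 3.71^-0.25)]^(1/0.77).
D = 3210 m.
(1660/2800)^0.36 = 0.8284
13200^0.43 = 59.14
3.71^-0.25 = 0.7205
Denominator = 1.53 × 0.8284 × 59.14 × 0.7205 = 54.01
D / 54.01 = 3210 / 54.01 = 59.43
d = 59.43^(1/0.77) = 59.43^1.2987 = 201.3 m

d ≈ 201 m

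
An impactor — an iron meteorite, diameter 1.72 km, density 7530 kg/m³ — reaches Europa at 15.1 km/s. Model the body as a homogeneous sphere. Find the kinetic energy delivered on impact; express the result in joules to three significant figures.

d = 1720 m; v = 15100 m/s.
Mass m = (π/6) ρ d³ = (π/6) × 7530 × (1720)³ = 2.006 × 10^13 kg
E = ½ m v² = 0.5 × 2.006 × 10^13 × (15100)² = 2.287 × 10^21 J

E ≈ 2.29 × 10^21 J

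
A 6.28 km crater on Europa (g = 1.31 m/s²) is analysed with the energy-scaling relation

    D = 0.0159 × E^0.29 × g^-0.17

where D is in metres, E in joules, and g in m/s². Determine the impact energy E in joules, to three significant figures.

Rearranging: E = [D / (0.0159 · g^-0.17)]^(1/0.29).
D = 6280 m.
g^-0.17 = 1.31^-0.17 = 0.9551
D / (0.0159 × 0.9551) = 6280 / (0.01519) = 4.134 × 10^5
E = (4.134 × 10^5)^3.4483 = 2.328 × 10^19 J

E ≈ 2.33 × 10^19 J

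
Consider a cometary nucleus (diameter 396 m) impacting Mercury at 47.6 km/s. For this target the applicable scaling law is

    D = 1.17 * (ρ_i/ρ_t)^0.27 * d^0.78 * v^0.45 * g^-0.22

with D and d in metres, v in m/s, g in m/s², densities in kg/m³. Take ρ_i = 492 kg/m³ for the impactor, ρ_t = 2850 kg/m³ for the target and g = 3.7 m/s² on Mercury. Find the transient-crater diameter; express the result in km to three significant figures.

D ≈ 7.38 km

In SI units: v = 47600 m/s.
(ρ_i/ρ_t)^0.27 = (492/2850)^0.27 = 0.6223
d^0.78 = 396^0.78 = 106.2
v^0.45 = 47600^0.45 = 127.3
g^-0.22 = 3.7^-0.22 = 0.7499
D = 1.17 × 0.6223 × 106.2 × 127.3 × 0.7499 = 7381 m
   = 7.381 km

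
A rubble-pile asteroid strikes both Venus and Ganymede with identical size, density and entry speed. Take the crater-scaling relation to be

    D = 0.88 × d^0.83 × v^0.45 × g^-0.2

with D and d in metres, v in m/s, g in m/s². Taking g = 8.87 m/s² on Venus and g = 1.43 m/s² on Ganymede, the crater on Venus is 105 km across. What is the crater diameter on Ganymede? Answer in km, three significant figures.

All impactor-dependent factors cancel in the ratio, leaving D_Ganymede/D_Venus = (g_Ganymede/g_Venus)^-0.2.
(1.43/8.87)^-0.2 = 0.1612^-0.2 = 1.441
D_Ganymede = 1.441 × 105 km = 151 km

D ≈ 151 km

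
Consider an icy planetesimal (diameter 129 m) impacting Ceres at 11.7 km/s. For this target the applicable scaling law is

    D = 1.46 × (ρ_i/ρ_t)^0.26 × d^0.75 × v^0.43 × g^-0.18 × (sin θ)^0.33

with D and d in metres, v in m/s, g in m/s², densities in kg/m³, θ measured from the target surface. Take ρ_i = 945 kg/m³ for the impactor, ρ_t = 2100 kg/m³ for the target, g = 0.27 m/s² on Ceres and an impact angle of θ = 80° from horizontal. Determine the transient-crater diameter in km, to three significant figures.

D ≈ 3.21 km

In SI units: v = 11700 m/s.
(ρ_i/ρ_t)^0.26 = (945/2100)^0.26 = 0.8125
d^0.75 = 129^0.75 = 38.28
v^0.43 = 11700^0.43 = 56.15
g^-0.18 = 0.27^-0.18 = 1.266
(sin 80°)^0.33 = 0.9848^0.33 = 0.9950
D = 1.46 × 0.8125 × 38.28 × 56.15 × 1.266 × 0.9950 = 3212 m
   = 3.212 km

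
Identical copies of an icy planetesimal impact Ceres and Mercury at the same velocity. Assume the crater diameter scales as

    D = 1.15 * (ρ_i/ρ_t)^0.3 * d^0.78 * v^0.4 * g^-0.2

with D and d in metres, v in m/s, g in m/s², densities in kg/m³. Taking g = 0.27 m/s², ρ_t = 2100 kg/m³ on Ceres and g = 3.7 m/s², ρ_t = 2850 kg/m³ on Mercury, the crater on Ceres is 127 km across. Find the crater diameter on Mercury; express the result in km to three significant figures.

The impactor-only factors (d, v, ρ_i) cancel in the ratio, leaving D_Mercury/D_Ceres = (g_Mercury/g_Ceres)^-0.2 · (ρ_t,Ceres/ρ_t,Mercury)^0.3.
(3.7/0.27)^-0.2 = 13.70^-0.2 = 0.5925
(2100/2850)^0.3 = 0.7368^0.3 = 0.9124
Ratio = 0.5925 × 0.9124 = 0.5406
D_Mercury = 0.5406 × 127 km = 68.7 km

D ≈ 68.7 km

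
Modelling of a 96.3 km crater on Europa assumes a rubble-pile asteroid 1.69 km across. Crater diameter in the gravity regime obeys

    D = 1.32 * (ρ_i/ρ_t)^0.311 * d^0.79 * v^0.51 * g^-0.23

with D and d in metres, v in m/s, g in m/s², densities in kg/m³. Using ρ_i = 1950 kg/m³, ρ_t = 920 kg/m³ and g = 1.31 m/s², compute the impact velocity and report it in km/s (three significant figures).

v ≈ 24.5 km/s

Rearranging for v: v = [D / (1.32 · (1950/920)^0.311 · 1690^0.79 · 1.31^-0.23)]^(1/0.51).
D = 96300 m.
(1950/920)^0.311 = 1.263
1690^0.79 = 354.8
1.31^-0.23 = 0.9398
Denominator = 1.32 × 1.263 × 354.8 × 0.9398 = 555.9
D / 555.9 = 96300 / 555.9 = 173.2
v = 173.2^(1/0.51) = 173.2^1.9608 = 24510 m/s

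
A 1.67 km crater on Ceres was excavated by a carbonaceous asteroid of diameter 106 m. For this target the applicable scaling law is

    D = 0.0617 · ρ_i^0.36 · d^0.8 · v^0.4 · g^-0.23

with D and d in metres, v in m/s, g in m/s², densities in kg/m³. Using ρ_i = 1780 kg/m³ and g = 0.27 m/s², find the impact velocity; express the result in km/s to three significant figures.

v ≈ 6.00 km/s

Rearranging for v: v = [D / (0.0617 · 1780^0.36 · 106^0.8 · 0.27^-0.23)]^(1/0.4).
D = 1670 m.
1780^0.36 = 14.80
106^0.8 = 41.71
0.27^-0.23 = 1.351
Denominator = 0.0617 × 14.80 × 41.71 × 1.351 = 51.46
D / 51.46 = 1670 / 51.46 = 32.45
v = 32.45^(1/0.4) = 32.45^2.5 = 5998 m/s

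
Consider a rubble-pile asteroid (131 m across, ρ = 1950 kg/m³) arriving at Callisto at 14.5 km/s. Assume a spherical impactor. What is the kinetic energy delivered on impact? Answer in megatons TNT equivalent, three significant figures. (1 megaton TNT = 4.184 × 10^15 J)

v = 14500 m/s.
Mass m = (π/6) ρ d³ = (π/6) × 1950 × (131)³ = 2.295 × 10^9 kg
E = ½ m v² = 0.5 × 2.295 × 10^9 × (14500)² = 2.413 × 10^17 J
   = 2.413 × 10^17 / 4.184×10^15 = 57.67 Mt

E ≈ 57.7 Mt TNT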